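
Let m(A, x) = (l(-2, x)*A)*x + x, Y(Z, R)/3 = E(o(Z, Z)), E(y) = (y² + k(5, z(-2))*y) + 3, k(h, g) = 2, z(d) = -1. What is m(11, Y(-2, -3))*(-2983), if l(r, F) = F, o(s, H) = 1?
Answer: -10685106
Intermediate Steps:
E(y) = 3 + y² + 2*y (E(y) = (y² + 2*y) + 3 = 3 + y² + 2*y)
Y(Z, R) = 18 (Y(Z, R) = 3*(3 + 1² + 2*1) = 3*(3 + 1 + 2) = 3*6 = 18)
m(A, x) = x + A*x² (m(A, x) = (x*A)*x + x = (A*x)*x + x = A*x² + x = x + A*x²)
m(11, Y(-2, -3))*(-2983) = (18*(1 + 11*18))*(-2983) = (18*(1 + 198))*(-2983) = (18*199)*(-2983) = 3582*(-2983) = -10685106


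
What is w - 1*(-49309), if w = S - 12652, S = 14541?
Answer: 51198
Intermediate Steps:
w = 1889 (w = 14541 - 12652 = 1889)
w - 1*(-49309) = 1889 - 1*(-49309) = 1889 + 49309 = 51198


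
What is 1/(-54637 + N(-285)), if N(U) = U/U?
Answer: -1/54636 ≈ -1.8303e-5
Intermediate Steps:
N(U) = 1
1/(-54637 + N(-285)) = 1/(-54637 + 1) = 1/(-54636) = -1/54636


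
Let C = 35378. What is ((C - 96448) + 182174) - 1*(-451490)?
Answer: 572594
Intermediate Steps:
((C - 96448) + 182174) - 1*(-451490) = ((35378 - 96448) + 182174) - 1*(-451490) = (-61070 + 182174) + 451490 = 121104 + 451490 = 572594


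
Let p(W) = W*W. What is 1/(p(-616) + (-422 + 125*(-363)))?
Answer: 1/333659 ≈ 2.9971e-6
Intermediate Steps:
p(W) = W²
1/(p(-616) + (-422 + 125*(-363))) = 1/((-616)² + (-422 + 125*(-363))) = 1/(379456 + (-422 - 45375)) = 1/(379456 - 45797) = 1/333659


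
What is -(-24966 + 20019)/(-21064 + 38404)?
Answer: 97/340 ≈ 0.28529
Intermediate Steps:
-(-24966 + 20019)/(-21064 + 38404) = -(-4947)/17340 = -1*(-97/340) = 97/340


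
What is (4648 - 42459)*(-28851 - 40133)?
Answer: 2608354024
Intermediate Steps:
(4648 - 42459)*(-28851 - 40133) = -37811*(-68984) = 2608354024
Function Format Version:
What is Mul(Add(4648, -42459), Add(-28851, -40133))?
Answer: 2608354024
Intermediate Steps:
Mul(Add(4648, -42459), Add(-28851, -40133)) = Mul(-37811, -68984) = 2608354024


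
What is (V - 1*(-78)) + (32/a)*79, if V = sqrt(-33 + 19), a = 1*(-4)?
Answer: -554 + I*sqrt(14) ≈ -554.0 + 3.7417*I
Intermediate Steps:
a = -4
V = I*sqrt(14) (V = sqrt(-14) = I*sqrt(14) ≈ 3.7417*I)
(V - 1*(-78)) + (32/a)*79 = (I*sqrt(14) - 1*(-78)) + (32/(-4))*79 = (I*sqrt(14) + 78) + (32*(-1/4))*79 = (78 + I*sqrt(14)) - 8*79 = (78 + I*sqrt(14)) - 632 = -554 + I*sqrt(14)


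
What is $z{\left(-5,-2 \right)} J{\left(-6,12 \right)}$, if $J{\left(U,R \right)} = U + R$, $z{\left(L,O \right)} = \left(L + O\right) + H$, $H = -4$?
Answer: $-66$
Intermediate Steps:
$z{\left(L,O \right)} = -4 + L + O$ ($z{\left(L,O \right)} = \left(L + O\right) - 4 = -4 + L + O$)
$J{\left(U,R \right)} = R + U$
$z{\left(-5,-2 \right)} J{\left(-6,12 \right)} = \left(-4 - 5 - 2\right) \left(12 - 6\right) = \left(-11\right) 6 = -66$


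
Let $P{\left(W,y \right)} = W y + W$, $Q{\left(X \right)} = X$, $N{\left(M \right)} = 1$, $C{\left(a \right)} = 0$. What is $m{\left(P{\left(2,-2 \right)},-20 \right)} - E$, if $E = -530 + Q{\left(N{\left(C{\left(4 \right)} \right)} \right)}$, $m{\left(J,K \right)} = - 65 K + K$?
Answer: $1809$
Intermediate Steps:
$P{\left(W,y \right)} = W + W y$
$m{\left(J,K \right)} = - 64 K$
$E = -529$ ($E = -530 + 1 = -529$)
$m{\left(P{\left(2,-2 \right)},-20 \right)} - E = \left(-64\right) \left(-20\right) - -529 = 1280 + 529 = 1809$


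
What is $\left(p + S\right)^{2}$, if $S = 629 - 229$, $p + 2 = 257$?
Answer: $429025$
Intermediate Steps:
$p = 255$ ($p = -2 + 257 = 255$)
$S = 400$ ($S = 629 - 229 = 400$)
$\left(p + S\right)^{2} = \left(255 + 400\right)^{2} = 655^{2} = 429025$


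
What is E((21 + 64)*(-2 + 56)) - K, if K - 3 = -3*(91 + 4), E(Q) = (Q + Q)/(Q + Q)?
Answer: 283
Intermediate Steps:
E(Q) = 1 (E(Q) = (2*Q)/((2*Q)) = (2*Q)*(1/(2*Q)) = 1)
K = -282 (K = 3 - 3*(91 + 4) = 3 - 3*95 = 3 - 285 = -282)
E((21 + 64)*(-2 + 56)) - K = 1 - 1*(-282) = 1 + 282 = 283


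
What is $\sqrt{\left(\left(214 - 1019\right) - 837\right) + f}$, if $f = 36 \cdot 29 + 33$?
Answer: $i \sqrt{565} \approx 23.77 i$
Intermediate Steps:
$f = 1077$ ($f = 1044 + 33 = 1077$)
$\sqrt{\left(\left(214 - 1019\right) - 837\right) + f} = \sqrt{\left(\left(214 - 1019\right) - 837\right) + 1077} = \sqrt{\left(-805 - 837\right) + 1077} = \sqrt{-1642 + 1077} = \sqrt{-565} = i \sqrt{565}$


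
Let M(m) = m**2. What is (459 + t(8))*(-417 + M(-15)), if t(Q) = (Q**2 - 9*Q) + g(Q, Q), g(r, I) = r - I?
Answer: -86592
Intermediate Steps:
t(Q) = Q**2 - 9*Q (t(Q) = (Q**2 - 9*Q) + (Q - Q) = (Q**2 - 9*Q) + 0 = Q**2 - 9*Q)
(459 + t(8))*(-417 + M(-15)) = (459 + 8*(-9 + 8))*(-417 + (-15)**2) = (459 + 8*(-1))*(-417 + 225) = (459 - 8)*(-192) = 451*(-192) = -86592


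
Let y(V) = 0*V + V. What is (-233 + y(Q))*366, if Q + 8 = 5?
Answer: -86376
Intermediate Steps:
Q = -3 (Q = -8 + 5 = -3)
y(V) = V (y(V) = 0 + V = V)
(-233 + y(Q))*366 = (-233 - 3)*366 = -236*366 = -86376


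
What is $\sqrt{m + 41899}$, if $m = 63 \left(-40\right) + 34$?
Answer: $\sqrt{39413} \approx 198.53$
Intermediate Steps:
$m = -2486$ ($m = -2520 + 34 = -2486$)
$\sqrt{m + 41899} = \sqrt{-2486 + 41899} = \sqrt{39413}$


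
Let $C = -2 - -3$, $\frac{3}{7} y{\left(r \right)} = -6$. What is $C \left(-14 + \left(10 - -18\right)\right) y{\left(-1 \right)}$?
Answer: $-196$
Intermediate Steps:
$y{\left(r \right)} = -14$ ($y{\left(r \right)} = \frac{7}{3} \left(-6\right) = -14$)
$C = 1$ ($C = -2 + 3 = 1$)
$C \left(-14 + \left(10 - -18\right)\right) y{\left(-1 \right)} = 1 \left(-14 + \left(10 - -18\right)\right) \left(-14\right) = 1 \left(-14 + \left(10 + 18\right)\right) \left(-14\right) = 1 \left(-14 + 28\right) \left(-14\right) = 1 \cdot 14 \left(-14\right) = 14 \left(-14\right) = -196$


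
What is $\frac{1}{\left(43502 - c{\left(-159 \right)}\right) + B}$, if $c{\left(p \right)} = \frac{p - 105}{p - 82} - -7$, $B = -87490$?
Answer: $- \frac{241}{10603059} \approx -2.2729 \cdot 10^{-5}$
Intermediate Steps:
$c{\left(p \right)} = 7 + \frac{-105 + p}{-82 + p}$ ($c{\left(p \right)} = \frac{-105 + p}{-82 + p} + 7 = 7 + \frac{-105 + p}{-82 + p}$)
$\frac{1}{\left(43502 - c{\left(-159 \right)}\right) + B} = \frac{1}{\left(43502 - \frac{-679 + 8 \left(-159\right)}{-82 - 159}\right) - 87490} = \frac{1}{\left(43502 - \frac{-679 - 1272}{-241}\right) - 87490} = \frac{1}{\left(43502 - \left(- \frac{1}{241}\right) \left(-1951\right)\right) - 87490} = \frac{1}{\left(43502 - \frac{1951}{241}\right) - 87490} = \frac{1}{\frac{10482031}{241} - 87490} = \frac{1}{- \frac{10603059}{241}} = - \frac{241}{10603059}$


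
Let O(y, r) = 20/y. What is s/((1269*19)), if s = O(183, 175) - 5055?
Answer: -925045/4412313 ≈ -0.20965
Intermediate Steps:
s = -925045/183 (s = 20/183 - 5055 = -925045/183 ≈ -5054.9)
s/((1269*19)) = -925045/(183*(1269*19)) = -925045/183/24111 = -925045/183*1/24111 = -925045/4412313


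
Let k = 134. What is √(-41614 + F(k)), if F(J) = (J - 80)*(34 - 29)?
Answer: 8*I*√646 ≈ 203.33*I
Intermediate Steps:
F(J) = -400 + 5*J (F(J) = (-80 + J)*5 = -400 + 5*J)
√(-41614 + F(k)) = √(-41614 + (-400 + 5*134)) = √(-41614 + (-400 + 670)) = √(-41614 + 270) = √(-41344) = 8*I*√646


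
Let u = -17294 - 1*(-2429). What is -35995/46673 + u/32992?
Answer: -1881341185/1539835616 ≈ -1.2218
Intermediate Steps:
u = -14865 (u = -17294 + 2429 = -14865)
-35995/46673 + u/32992 = -35995/46673 - 14865/32992 = -1881341185/1539835616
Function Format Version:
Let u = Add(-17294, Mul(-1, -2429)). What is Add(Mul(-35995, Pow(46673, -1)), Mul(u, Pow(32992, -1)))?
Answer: Rational(-1881341185, 1539835616) ≈ -1.2218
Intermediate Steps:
u = -14865 (u = Add(-17294, 2429) = -14865)
Add(Mul(-35995, Pow(46673, -1)), Mul(u, Pow(32992, -1))) = Add(Mul(-35995, Pow(46673, -1)), Mul(-14865, Pow(32992, -1))) = Add(Mul(-35995, Rational(1, 46673)), Mul(-14865, Rational(1, 32992))) = Add(Rational(-35995, 46673), Rational(-14865, 32992)) = Rational(-1881341185, 1539835616)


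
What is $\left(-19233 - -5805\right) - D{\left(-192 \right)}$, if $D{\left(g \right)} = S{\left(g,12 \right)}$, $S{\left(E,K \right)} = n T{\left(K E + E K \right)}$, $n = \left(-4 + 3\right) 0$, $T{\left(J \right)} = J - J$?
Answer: $-13428$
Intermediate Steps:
$T{\left(J \right)} = 0$
$n = 0$ ($n = \left(-1\right) 0 = 0$)
$S{\left(E,K \right)} = 0$ ($S{\left(E,K \right)} = 0 \cdot 0 = 0$)
$D{\left(g \right)} = 0$
$\left(-19233 - -5805\right) - D{\left(-192 \right)} = \left(-19233 - -5805\right) - 0 = \left(-19233 + 5805\right) + 0 = -13428 + 0 = -13428$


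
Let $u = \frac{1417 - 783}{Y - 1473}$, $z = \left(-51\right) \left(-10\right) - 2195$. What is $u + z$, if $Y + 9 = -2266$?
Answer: $- \frac{3158007}{1874} \approx -1685.2$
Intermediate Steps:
$Y = -2275$ ($Y = -9 - 2266 = -2275$)
$z = -1685$ ($z = 510 - 2195 = -1685$)
$u = - \frac{317}{1874}$ ($u = \frac{1417 - 783}{-2275 - 1473} = \frac{634}{-3748} = 634 \left(- \frac{1}{3748}\right) = - \frac{317}{1874} \approx -0.16916$)
$u + z = - \frac{317}{1874} - 1685 = - \frac{3158007}{1874}$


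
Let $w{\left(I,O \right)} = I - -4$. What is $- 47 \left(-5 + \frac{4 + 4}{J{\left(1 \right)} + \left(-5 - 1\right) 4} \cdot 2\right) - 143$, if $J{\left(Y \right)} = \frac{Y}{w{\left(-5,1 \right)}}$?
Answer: $\frac{3052}{25} \approx 122.08$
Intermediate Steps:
$w{\left(I,O \right)} = 4 + I$ ($w{\left(I,O \right)} = I + 4 = 4 + I$)
$J{\left(Y \right)} = - Y$ ($J{\left(Y \right)} = \frac{Y}{4 - 5} = \frac{Y}{-1} = Y \left(-1\right) = - Y$)
$- 47 \left(-5 + \frac{4 + 4}{J{\left(1 \right)} + \left(-5 - 1\right) 4} \cdot 2\right) - 143 = - 47 \left(-5 + \frac{4 + 4}{\left(-1\right) 1 + \left(-5 - 1\right) 4} \cdot 2\right) - 143 = - 47 \left(-5 + \frac{8}{-1 - 24} \cdot 2\right) - 143 = - 47 \left(-5 + \frac{8}{-25} \cdot 2\right) - 143 = - 47 \left(-5 + 8 \left(- \frac{1}{25}\right) 2\right) - 143 = - 47 \left(-5 - \frac{16}{25}\right) - 143 = \left(-47\right) \left(- \frac{141}{25}\right) - 143 = \frac{6627}{25} - 143 = \frac{3052}{25}$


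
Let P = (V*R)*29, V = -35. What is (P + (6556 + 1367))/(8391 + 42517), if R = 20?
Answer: -12377/50908 ≈ -0.24312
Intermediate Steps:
P = -20300 (P = -35*20*29 = -700*29 = -20300)
(P + (6556 + 1367))/(8391 + 42517) = (-20300 + (6556 + 1367))/(8391 + 42517) = (-20300 + 7923)/50908 = -12377*1/50908 = -12377/50908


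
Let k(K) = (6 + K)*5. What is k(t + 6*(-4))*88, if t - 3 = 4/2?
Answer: -5720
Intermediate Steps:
t = 5 (t = 3 + 4/2 = 3 + 4*(1/2) = 3 + 2 = 5)
k(K) = 30 + 5*K
k(t + 6*(-4))*88 = (30 + 5*(5 + 6*(-4)))*88 = (30 + 5*(5 - 24))*88 = (30 + 5*(-19))*88 = (30 - 95)*88 = -65*88 = -5720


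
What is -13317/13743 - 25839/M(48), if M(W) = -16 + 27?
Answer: -10765208/4581 ≈ -2350.0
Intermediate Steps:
M(W) = 11
-13317/13743 - 25839/M(48) = -13317/13743 - 25839/11 = -13317*1/13743 - 25839*1/11 = -4439/4581 - 2349 = -10765208/4581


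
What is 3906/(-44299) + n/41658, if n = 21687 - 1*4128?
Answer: 6614301/19843094 ≈ 0.33333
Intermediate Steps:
n = 17559 (n = 21687 - 4128 = 17559)
3906/(-44299) + n/41658 = 3906/(-44299) + 17559/41658 = 3906*(-1/44299) + 17559*(1/41658) = -126/1429 + 5853/13886 = 6614301/19843094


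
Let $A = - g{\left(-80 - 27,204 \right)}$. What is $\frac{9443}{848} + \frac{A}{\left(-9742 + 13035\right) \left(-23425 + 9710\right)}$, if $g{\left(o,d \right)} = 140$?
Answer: $\frac{85295800401}{7659728752} \approx 11.136$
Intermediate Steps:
$A = -140$ ($A = \left(-1\right) 140 = -140$)
$\frac{9443}{848} + \frac{A}{\left(-9742 + 13035\right) \left(-23425 + 9710\right)} = \frac{9443}{848} - \frac{140}{\left(-9742 + 13035\right) \left(-23425 + 9710\right)} = 9443 \cdot \frac{1}{848} - \frac{140}{3293 \left(-13715\right)} = \frac{9443}{848} - \frac{140}{-45163495} = \frac{9443}{848} - - \frac{28}{9032699} = \frac{9443}{848} + \frac{28}{9032699} = \frac{85295800401}{7659728752}$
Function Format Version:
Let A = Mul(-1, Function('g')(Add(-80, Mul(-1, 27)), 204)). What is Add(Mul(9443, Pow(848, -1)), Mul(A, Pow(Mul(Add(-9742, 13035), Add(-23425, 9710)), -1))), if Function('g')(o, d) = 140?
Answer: Rational(85295800401, 7659728752) ≈ 11.136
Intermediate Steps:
A = -140 (A = Mul(-1, 140) = -140)
Add(Mul(9443, Pow(848, -1)), Mul(A, Pow(Mul(Add(-9742, 13035), Add(-23425, 9710)), -1))) = Add(Mul(9443, Pow(848, -1)), Mul(-140, Pow(Mul(Add(-9742, 13035), Add(-23425, 9710)), -1))) = Add(Mul(9443, Rational(1, 848)), Mul(-140, Pow(Mul(3293, -13715), -1))) = Add(Rational(9443, 848), Mul(-140, Pow(-45163495, -1))) = Add(Rational(9443, 848), Mul(-140, Rational(-1, 45163495))) = Add(Rational(9443, 848), Rational(28, 9032699)) = Rational(85295800401, 7659728752)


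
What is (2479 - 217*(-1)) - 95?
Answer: 2601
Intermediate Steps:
(2479 - 217*(-1)) - 95 = (2479 + 217) - 95 = 2696 - 95 = 2601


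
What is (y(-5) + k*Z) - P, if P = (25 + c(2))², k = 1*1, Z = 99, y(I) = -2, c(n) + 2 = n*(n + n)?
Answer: -864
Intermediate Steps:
c(n) = -2 + 2*n² (c(n) = -2 + n*(n + n) = -2 + n*(2*n) = -2 + 2*n²)
k = 1
P = 961 (P = (25 + (-2 + 2*2²))² = (25 + (-2 + 2*4))² = (25 + (-2 + 8))² = (25 + 6)² = 31² = 961)
(y(-5) + k*Z) - P = (-2 + 1*99) - 1*961 = (-2 + 99) - 961 = 97 - 961 = -864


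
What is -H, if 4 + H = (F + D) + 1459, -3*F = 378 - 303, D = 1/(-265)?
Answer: -378949/265 ≈ -1430.0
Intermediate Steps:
D = -1/265 ≈ -0.0037736
F = -25 (F = -(378 - 303)/3 = -⅓*75 = -25)
H = 378949/265 (H = -4 + ((-25 - 1/265) + 1459) = -4 + (-6626/265 + 1459) = -4 + 380009/265 = 378949/265 ≈ 1430.0)
-H = -1*378949/265 = -378949/265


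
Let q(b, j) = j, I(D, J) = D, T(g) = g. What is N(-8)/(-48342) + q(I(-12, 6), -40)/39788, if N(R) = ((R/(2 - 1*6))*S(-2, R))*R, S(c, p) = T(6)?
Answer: 11226/11448997 ≈ 0.00098052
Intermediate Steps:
S(c, p) = 6
N(R) = -3*R²/2 (N(R) = ((R/(2 - 1*6))*6)*R = ((R/(2 - 6))*6)*R = ((R/(-4))*6)*R = ((R*(-¼))*6)*R = (-R/4*6)*R = (-3*R/2)*R = -3*R²/2)
N(-8)/(-48342) + q(I(-12, 6), -40)/39788 = -3/2*(-8)²/(-48342) - 40/39788 = -3/2*64*(-1/48342) - 40*1/39788 = -96*(-1/48342) - 10/9947 = 16/8057 - 10/9947 = 11226/11448997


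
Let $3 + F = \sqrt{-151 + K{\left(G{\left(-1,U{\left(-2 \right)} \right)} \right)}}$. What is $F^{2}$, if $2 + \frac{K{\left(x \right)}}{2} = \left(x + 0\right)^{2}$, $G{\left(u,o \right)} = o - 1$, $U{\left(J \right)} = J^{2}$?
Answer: $\left(3 - i \sqrt{137}\right)^{2} \approx -128.0 - 70.228 i$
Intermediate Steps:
$G{\left(u,o \right)} = -1 + o$
$K{\left(x \right)} = -4 + 2 x^{2}$ ($K{\left(x \right)} = -4 + 2 \left(x + 0\right)^{2} = -4 + 2 x^{2}$)
$F = -3 + i \sqrt{137}$ ($F = -3 + \sqrt{-151 - \left(4 - 2 \left(-1 + \left(-2\right)^{2}\right)^{2}\right)} = -3 + \sqrt{-151 - \left(4 - 2 \left(-1 + 4\right)^{2}\right)} = -3 + \sqrt{-151 - \left(4 - 2 \cdot 3^{2}\right)} = -3 + \sqrt{-151 + \left(-4 + 2 \cdot 9\right)} = -3 + \sqrt{-151 + \left(-4 + 18\right)} = -3 + \sqrt{-151 + 14} = -3 + \sqrt{-137} = -3 + i \sqrt{137} \approx -3.0 + 11.705 i$)
$F^{2} = \left(-3 + i \sqrt{137}\right)^{2}$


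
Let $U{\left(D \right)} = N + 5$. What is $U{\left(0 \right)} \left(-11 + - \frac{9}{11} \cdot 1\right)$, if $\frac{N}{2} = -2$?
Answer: $- \frac{130}{11} \approx -11.818$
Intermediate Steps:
$N = -4$ ($N = 2 \left(-2\right) = -4$)
$U{\left(D \right)} = 1$ ($U{\left(D \right)} = -4 + 5 = 1$)
$U{\left(0 \right)} \left(-11 + - \frac{9}{11} \cdot 1\right) = 1 \left(-11 + - \frac{9}{11} \cdot 1\right) = 1 \left(-11 + \left(-9\right) \frac{1}{11} \cdot 1\right) = 1 \left(-11 - \frac{9}{11}\right) = 1 \left(- \frac{130}{11}\right) = - \frac{130}{11}$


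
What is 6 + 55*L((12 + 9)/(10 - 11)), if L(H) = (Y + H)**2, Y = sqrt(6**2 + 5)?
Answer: 26516 - 2310*sqrt(41) ≈ 11725.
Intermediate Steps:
Y = sqrt(41) (Y = sqrt(36 + 5) = sqrt(41) ≈ 6.4031)
L(H) = (H + sqrt(41))**2 (L(H) = (sqrt(41) + H)**2 = (H + sqrt(41))**2)
6 + 55*L((12 + 9)/(10 - 11)) = 6 + 55*((12 + 9)/(10 - 11) + sqrt(41))**2 = 6 + 55*(21/(-1) + sqrt(41))**2 = 6 + 55*(21*(-1) + sqrt(41))**2 = 6 + 55*(-21 + sqrt(41))**2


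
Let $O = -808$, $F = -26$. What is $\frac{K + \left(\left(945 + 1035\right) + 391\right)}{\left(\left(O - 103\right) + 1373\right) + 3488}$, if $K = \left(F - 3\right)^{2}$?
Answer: $\frac{1606}{1975} \approx 0.81316$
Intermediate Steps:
$K = 841$ ($K = \left(-26 - 3\right)^{2} = \left(-29\right)^{2} = 841$)
$\frac{K + \left(\left(945 + 1035\right) + 391\right)}{\left(\left(O - 103\right) + 1373\right) + 3488} = \frac{841 + \left(\left(945 + 1035\right) + 391\right)}{\left(\left(-808 - 103\right) + 1373\right) + 3488} = \frac{841 + \left(1980 + 391\right)}{\left(-911 + 1373\right) + 3488} = \frac{841 + 2371}{462 + 3488} = \frac{3212}{3950} = 3212 \cdot \frac{1}{3950} = \frac{1606}{1975}$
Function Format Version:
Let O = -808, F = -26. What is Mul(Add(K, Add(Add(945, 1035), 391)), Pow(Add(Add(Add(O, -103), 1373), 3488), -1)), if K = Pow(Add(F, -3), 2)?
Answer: Rational(1606, 1975) ≈ 0.81316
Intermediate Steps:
K = 841 (K = Pow(Add(-26, -3), 2) = Pow(-29, 2) = 841)
Mul(Add(K, Add(Add(945, 1035), 391)), Pow(Add(Add(Add(O, -103), 1373), 3488), -1)) = Mul(Add(841, Add(Add(945, 1035), 391)), Pow(Add(Add(Add(-808, -103), 1373), 3488), -1)) = Mul(Add(841, Add(1980, 391)), Pow(Add(Add(-911, 1373), 3488), -1)) = Mul(Add(841, 2371), Pow(Add(462, 3488), -1)) = Mul(3212, Pow(3950, -1)) = Mul(3212, Rational(1, 3950)) = Rational(1606, 1975)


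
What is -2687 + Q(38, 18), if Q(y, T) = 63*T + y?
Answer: -1515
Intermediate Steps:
Q(y, T) = y + 63*T
-2687 + Q(38, 18) = -2687 + (38 + 63*18) = -2687 + (38 + 1134) = -2687 + 1172 = -1515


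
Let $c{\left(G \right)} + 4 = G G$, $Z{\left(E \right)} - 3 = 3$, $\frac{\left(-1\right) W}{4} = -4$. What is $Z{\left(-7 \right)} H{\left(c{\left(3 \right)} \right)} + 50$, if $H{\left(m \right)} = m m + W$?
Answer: $296$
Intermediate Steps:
$W = 16$ ($W = \left(-4\right) \left(-4\right) = 16$)
$Z{\left(E \right)} = 6$ ($Z{\left(E \right)} = 3 + 3 = 6$)
$c{\left(G \right)} = -4 + G^{2}$ ($c{\left(G \right)} = -4 + G G = -4 + G^{2}$)
$H{\left(m \right)} = 16 + m^{2}$ ($H{\left(m \right)} = m m + 16 = m^{2} + 16 = 16 + m^{2}$)
$Z{\left(-7 \right)} H{\left(c{\left(3 \right)} \right)} + 50 = 6 \left(16 + \left(-4 + 3^{2}\right)^{2}\right) + 50 = 6 \left(16 + \left(-4 + 9\right)^{2}\right) + 50 = 6 \left(16 + 5^{2}\right) + 50 = 6 \left(16 + 25\right) + 50 = 6 \cdot 41 + 50 = 246 + 50 = 296$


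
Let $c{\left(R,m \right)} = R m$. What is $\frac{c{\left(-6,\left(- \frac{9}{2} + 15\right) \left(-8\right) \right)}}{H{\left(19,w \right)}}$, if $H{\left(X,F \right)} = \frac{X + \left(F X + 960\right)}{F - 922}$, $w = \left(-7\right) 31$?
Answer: $\frac{23919}{131} \approx 182.59$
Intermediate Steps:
$w = -217$
$H{\left(X,F \right)} = \frac{960 + X + F X}{-922 + F}$ ($H{\left(X,F \right)} = \frac{X + \left(960 + F X\right)}{-922 + F} = \frac{960 + X + F X}{-922 + F}$)
$\frac{c{\left(-6,\left(- \frac{9}{2} + 15\right) \left(-8\right) \right)}}{H{\left(19,w \right)}} = \frac{\left(-6\right) \left(- \frac{9}{2} + 15\right) \left(-8\right)}{\frac{1}{-922 - 217} \left(960 + 19 - 4123\right)} = \frac{\left(-6\right) \left(\left(-9\right) \frac{1}{2} + 15\right) \left(-8\right)}{\frac{1}{-1139} \left(960 + 19 - 4123\right)} = \frac{\left(-6\right) \left(- \frac{9}{2} + 15\right) \left(-8\right)}{\left(- \frac{1}{1139}\right) \left(-3144\right)} = \frac{\left(-6\right) \frac{21}{2} \left(-8\right)}{\frac{3144}{1139}} = \left(-6\right) \left(-84\right) \frac{1139}{3144} = 504 \cdot \frac{1139}{3144} = \frac{23919}{131}$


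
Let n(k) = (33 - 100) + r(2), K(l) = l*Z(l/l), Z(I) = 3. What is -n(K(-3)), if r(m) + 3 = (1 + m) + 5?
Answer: 62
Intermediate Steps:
r(m) = 3 + m (r(m) = -3 + ((1 + m) + 5) = -3 + (6 + m) = 3 + m)
K(l) = 3*l (K(l) = l*3 = 3*l)
n(k) = -62 (n(k) = (33 - 100) + (3 + 2) = -67 + 5 = -62)
-n(K(-3)) = -1*(-62) = 62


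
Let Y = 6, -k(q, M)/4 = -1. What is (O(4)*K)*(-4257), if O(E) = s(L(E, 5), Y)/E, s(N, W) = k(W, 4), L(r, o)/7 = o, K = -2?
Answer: 8514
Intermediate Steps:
L(r, o) = 7*o
k(q, M) = 4 (k(q, M) = -4*(-1) = 4)
s(N, W) = 4
O(E) = 4/E
(O(4)*K)*(-4257) = ((4/4)*(-2))*(-4257) = ((4*(¼))*(-2))*(-4257) = (1*(-2))*(-4257) = -2*(-4257) = 8514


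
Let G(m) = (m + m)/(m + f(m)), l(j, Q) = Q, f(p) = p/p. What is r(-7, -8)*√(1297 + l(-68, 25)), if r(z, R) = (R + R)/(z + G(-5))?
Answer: 32*√1322/9 ≈ 129.28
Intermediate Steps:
f(p) = 1
G(m) = 2*m/(1 + m) (G(m) = (m + m)/(m + 1) = (2*m)/(1 + m) = 2*m/(1 + m))
r(z, R) = 2*R/(5/2 + z) (r(z, R) = (R + R)/(z + 2*(-5)/(1 - 5)) = (2*R)/(z + 2*(-5)/(-4)) = (2*R)/(z + 2*(-5)*(-¼)) = (2*R)/(z + 5/2) = (2*R)/(5/2 + z) = 2*R/(5/2 + z))
r(-7, -8)*√(1297 + l(-68, 25)) = (4*(-8)/(5 + 2*(-7)))*√(1297 + 25) = (4*(-8)/(5 - 14))*√1322 = (4*(-8)/(-9))*√1322 = (4*(-8)*(-⅑))*√1322 = 32*√1322/9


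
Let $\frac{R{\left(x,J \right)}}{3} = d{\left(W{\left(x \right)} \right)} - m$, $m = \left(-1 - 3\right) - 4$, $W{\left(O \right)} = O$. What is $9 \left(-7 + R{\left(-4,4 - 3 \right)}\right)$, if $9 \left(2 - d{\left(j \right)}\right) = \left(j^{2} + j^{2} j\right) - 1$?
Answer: $354$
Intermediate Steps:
$m = -8$ ($m = -4 - 4 = -8$)
$d{\left(j \right)} = \frac{19}{9} - \frac{j^{2}}{9} - \frac{j^{3}}{9}$ ($d{\left(j \right)} = 2 - \frac{\left(j^{2} + j^{2} j\right) - 1}{9} = 2 - \frac{\left(j^{2} + j^{3}\right) - 1}{9} = 2 - \frac{-1 + j^{2} + j^{3}}{9} = 2 - \left(- \frac{1}{9} + \frac{j^{2}}{9} + \frac{j^{3}}{9}\right) = \frac{19}{9} - \frac{j^{2}}{9} - \frac{j^{3}}{9}$)
$R{\left(x,J \right)} = \frac{91}{3} - \frac{x^{2}}{3} - \frac{x^{3}}{3}$ ($R{\left(x,J \right)} = 3 \left(\left(\frac{19}{9} - \frac{x^{2}}{9} - \frac{x^{3}}{9}\right) - -8\right) = 3 \left(\left(\frac{19}{9} - \frac{x^{2}}{9} - \frac{x^{3}}{9}\right) + 8\right) = 3 \left(\frac{91}{9} - \frac{x^{2}}{9} - \frac{x^{3}}{9}\right) = \frac{91}{3} - \frac{x^{2}}{3} - \frac{x^{3}}{3}$)
$9 \left(-7 + R{\left(-4,4 - 3 \right)}\right) = 9 \left(-7 - \left(- \frac{91}{3} - \frac{64}{3} + \frac{16}{3}\right)\right) = 9 \left(-7 - - \frac{139}{3}\right) = 9 \left(-7 + \left(\frac{91}{3} - \frac{16}{3} + \frac{64}{3}\right)\right) = 9 \left(-7 + \frac{139}{3}\right) = 9 \cdot \frac{118}{3} = 354$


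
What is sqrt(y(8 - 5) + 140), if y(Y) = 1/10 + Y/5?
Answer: sqrt(14070)/10 ≈ 11.862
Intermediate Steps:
y(Y) = 1/10 + Y/5 (y(Y) = 1*(1/10) + Y*(1/5) = 1/10 + Y/5)
sqrt(y(8 - 5) + 140) = sqrt((1/10 + (8 - 5)/5) + 140) = sqrt((1/10 + (1/5)*3) + 140) = sqrt((1/10 + 3/5) + 140) = sqrt(7/10 + 140) = sqrt(1407/10) = sqrt(14070)/10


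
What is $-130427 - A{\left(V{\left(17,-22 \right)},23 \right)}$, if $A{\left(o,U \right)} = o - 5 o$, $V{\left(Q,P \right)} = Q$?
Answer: $-130359$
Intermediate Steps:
$A{\left(o,U \right)} = - 4 o$ ($A{\left(o,U \right)} = o - 5 o = - 4 o$)
$-130427 - A{\left(V{\left(17,-22 \right)},23 \right)} = -130427 - \left(-4\right) 17 = -130427 - -68 = -130427 + 68 = -130359$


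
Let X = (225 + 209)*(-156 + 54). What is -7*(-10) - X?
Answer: 44338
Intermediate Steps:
X = -44268 (X = 434*(-102) = -44268)
-7*(-10) - X = -7*(-10) - 1*(-44268) = 70 + 44268 = 44338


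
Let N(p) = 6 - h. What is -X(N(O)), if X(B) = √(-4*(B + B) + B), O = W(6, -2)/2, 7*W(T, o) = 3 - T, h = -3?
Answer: -3*I*√7 ≈ -7.9373*I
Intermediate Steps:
W(T, o) = 3/7 - T/7 (W(T, o) = (3 - T)/7 = 3/7 - T/7)
O = -3/14 (O = (3/7 - ⅐*6)/2 = (3/7 - 6/7)*(½) = -3/7*½ = -3/14 ≈ -0.21429)
N(p) = 9 (N(p) = 6 - 1*(-3) = 6 + 3 = 9)
X(B) = √7*√(-B) (X(B) = √(-8*B + B) = √(-7*B) = √7*√(-B))
-X(N(O)) = -√7*√(-1*9) = -√7*√(-9) = -√7*3*I = -3*I*√7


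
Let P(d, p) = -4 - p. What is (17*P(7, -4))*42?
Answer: 0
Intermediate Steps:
(17*P(7, -4))*42 = (17*(-4 - 1*(-4)))*42 = (17*(-4 + 4))*42 = (17*0)*42 = 0*42 = 0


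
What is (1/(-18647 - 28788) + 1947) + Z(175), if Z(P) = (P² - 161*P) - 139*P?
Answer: -945284681/47435 ≈ -19928.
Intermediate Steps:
Z(P) = P² - 300*P
(1/(-18647 - 28788) + 1947) + Z(175) = (1/(-18647 - 28788) + 1947) + 175*(-300 + 175) = (1/(-47435) + 1947) + 175*(-125) = (-1/47435 + 1947) - 21875 = 92355944/47435 - 21875 = -945284681/47435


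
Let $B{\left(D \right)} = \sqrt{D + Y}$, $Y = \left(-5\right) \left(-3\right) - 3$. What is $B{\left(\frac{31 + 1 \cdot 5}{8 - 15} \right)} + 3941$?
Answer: $3941 + \frac{4 \sqrt{21}}{7} \approx 3943.6$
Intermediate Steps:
$Y = 12$ ($Y = 15 - 3 = 12$)
$B{\left(D \right)} = \sqrt{12 + D}$ ($B{\left(D \right)} = \sqrt{D + 12} = \sqrt{12 + D}$)
$B{\left(\frac{31 + 1 \cdot 5}{8 - 15} \right)} + 3941 = \sqrt{12 + \frac{31 + 1 \cdot 5}{8 - 15}} + 3941 = \sqrt{12 + \frac{31 + 5}{-7}} + 3941 = \sqrt{12 + 36 \left(- \frac{1}{7}\right)} + 3941 = \sqrt{12 - \frac{36}{7}} + 3941 = \sqrt{\frac{48}{7}} + 3941 = \frac{4 \sqrt{21}}{7} + 3941 = 3941 + \frac{4 \sqrt{21}}{7}$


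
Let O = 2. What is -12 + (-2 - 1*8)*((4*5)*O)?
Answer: -412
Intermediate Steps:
-12 + (-2 - 1*8)*((4*5)*O) = -12 + (-2 - 1*8)*((4*5)*2) = -12 + (-2 - 8)*(20*2) = -12 - 10*40 = -12 - 400 = -412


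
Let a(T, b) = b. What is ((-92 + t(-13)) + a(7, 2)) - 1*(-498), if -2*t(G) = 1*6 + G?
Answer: 823/2 ≈ 411.50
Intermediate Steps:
t(G) = -3 - G/2 (t(G) = -(1*6 + G)/2 = -(6 + G)/2 = -3 - G/2)
((-92 + t(-13)) + a(7, 2)) - 1*(-498) = ((-92 + (-3 - ½*(-13))) + 2) - 1*(-498) = ((-92 + (-3 + 13/2)) + 2) + 498 = ((-92 + 7/2) + 2) + 498 = (-177/2 + 2) + 498 = -173/2 + 498 = 823/2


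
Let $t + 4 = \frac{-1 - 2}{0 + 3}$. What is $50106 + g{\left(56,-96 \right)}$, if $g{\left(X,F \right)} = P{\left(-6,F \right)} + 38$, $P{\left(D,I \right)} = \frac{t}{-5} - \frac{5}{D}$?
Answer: $\frac{300875}{6} \approx 50146.0$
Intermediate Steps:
$t = -5$ ($t = -4 + \frac{-1 - 2}{0 + 3} = -4 - \frac{3}{3} = -4 - 1 = -5$)
$P{\left(D,I \right)} = 1 - \frac{5}{D}$ ($P{\left(D,I \right)} = - \frac{5}{-5} - \frac{5}{D} = \left(-5\right) \left(- \frac{1}{5}\right) - \frac{5}{D} = 1 - \frac{5}{D}$)
$g{\left(X,F \right)} = \frac{239}{6}$ ($g{\left(X,F \right)} = \frac{-5 - 6}{-6} + 38 = \left(- \frac{1}{6}\right) \left(-11\right) + 38 = \frac{11}{6} + 38 = \frac{239}{6}$)
$50106 + g{\left(56,-96 \right)} = 50106 + \frac{239}{6} = \frac{300875}{6}$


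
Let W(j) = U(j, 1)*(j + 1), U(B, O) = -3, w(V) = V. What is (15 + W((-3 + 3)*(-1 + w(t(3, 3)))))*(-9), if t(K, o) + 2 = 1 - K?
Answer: -108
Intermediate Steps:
t(K, o) = -1 - K (t(K, o) = -2 + (1 - K) = -1 - K)
W(j) = -3 - 3*j (W(j) = -3*(j + 1) = -3*(1 + j) = -3 - 3*j)
(15 + W((-3 + 3)*(-1 + w(t(3, 3)))))*(-9) = (15 + (-3 - 3*(-3 + 3)*(-1 + (-1 - 1*3))))*(-9) = (15 + (-3 - 0*(-1 + (-1 - 3))))*(-9) = (15 + (-3 - 0*(-1 - 4)))*(-9) = (15 + (-3 - 0*(-5)))*(-9) = (15 + (-3 - 3*0))*(-9) = (15 + (-3 + 0))*(-9) = (15 - 3)*(-9) = 12*(-9) = -108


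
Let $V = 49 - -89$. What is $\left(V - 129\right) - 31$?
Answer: $-22$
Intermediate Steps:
$V = 138$ ($V = 49 + 89 = 138$)
$\left(V - 129\right) - 31 = \left(138 - 129\right) - 31 = 9 - 31 = -22$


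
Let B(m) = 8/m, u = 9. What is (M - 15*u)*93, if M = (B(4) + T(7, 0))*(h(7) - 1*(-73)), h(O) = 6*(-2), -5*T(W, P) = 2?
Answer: -17391/5 ≈ -3478.2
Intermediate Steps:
T(W, P) = -2/5 (T(W, P) = -1/5*2 = -2/5)
h(O) = -12
M = 488/5 (M = (8/4 - 2/5)*(-12 - 1*(-73)) = (8*(1/4) - 2/5)*(-12 + 73) = (2 - 2/5)*61 = (8/5)*61 = 488/5 ≈ 97.600)
(M - 15*u)*93 = (488/5 - 15*9)*93 = (488/5 - 135)*93 = -187/5*93 = -17391/5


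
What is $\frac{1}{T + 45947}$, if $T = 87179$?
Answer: $\frac{1}{133126} \approx 7.5117 \cdot 10^{-6}$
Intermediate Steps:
$\frac{1}{T + 45947} = \frac{1}{87179 + 45947} = \frac{1}{133126}$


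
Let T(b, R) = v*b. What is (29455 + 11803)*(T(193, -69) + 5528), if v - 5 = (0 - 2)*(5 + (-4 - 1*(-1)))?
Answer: 236037018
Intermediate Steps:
v = 1 (v = 5 + (0 - 2)*(5 + (-4 - 1*(-1))) = 5 - 2*(5 + (-4 + 1)) = 5 - 2*(5 - 3) = 5 - 2*2 = 5 - 4 = 1)
T(b, R) = b (T(b, R) = 1*b = b)
(29455 + 11803)*(T(193, -69) + 5528) = (29455 + 11803)*(193 + 5528) = 41258*5721 = 236037018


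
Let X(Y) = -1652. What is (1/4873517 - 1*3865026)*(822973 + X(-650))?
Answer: -15470624044041238561/4873517 ≈ -3.1744e+12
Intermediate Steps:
(1/4873517 - 1*3865026)*(822973 + X(-650)) = (1/4873517 - 1*3865026)*(822973 - 1652) = (1/4873517 - 3865026)*821321 = -18836269916441/4873517*821321 = -15470624044041238561/4873517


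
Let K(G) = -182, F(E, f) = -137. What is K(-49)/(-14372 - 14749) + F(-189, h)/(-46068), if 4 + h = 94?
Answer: 4124651/447182076 ≈ 0.0092237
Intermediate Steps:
h = 90 (h = -4 + 94 = 90)
K(-49)/(-14372 - 14749) + F(-189, h)/(-46068) = -182/(-14372 - 14749) - 137/(-46068) = -182/(-29121) - 137*(-1/46068) = -182*(-1/29121) + 137/46068 = 182/29121 + 137/46068 = 4124651/447182076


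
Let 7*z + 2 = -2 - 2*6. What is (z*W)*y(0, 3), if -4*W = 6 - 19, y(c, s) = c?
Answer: 0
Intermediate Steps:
z = -16/7 (z = -2/7 + (-2 - 2*6)/7 = -2/7 + (-2 - 12)/7 = -2/7 + (⅐)*(-14) = -2/7 - 2 = -16/7 ≈ -2.2857)
W = 13/4 (W = -(6 - 19)/4 = -¼*(-13) = 13/4 ≈ 3.2500)
(z*W)*y(0, 3) = -16/7*13/4*0 = -52/7*0 = 0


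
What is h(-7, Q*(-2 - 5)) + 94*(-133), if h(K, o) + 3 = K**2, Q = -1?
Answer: -12456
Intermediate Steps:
h(K, o) = -3 + K**2
h(-7, Q*(-2 - 5)) + 94*(-133) = (-3 + (-7)**2) + 94*(-133) = (-3 + 49) - 12502 = 46 - 12502 = -12456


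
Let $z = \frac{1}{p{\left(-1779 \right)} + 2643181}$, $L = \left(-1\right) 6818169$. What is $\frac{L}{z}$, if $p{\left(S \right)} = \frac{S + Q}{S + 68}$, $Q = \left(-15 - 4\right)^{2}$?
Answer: $- \frac{30835060954976421}{1711} \approx -1.8022 \cdot 10^{13}$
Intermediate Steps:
$Q = 361$ ($Q = \left(-19\right)^{2} = 361$)
$p{\left(S \right)} = \frac{361 + S}{68 + S}$ ($p{\left(S \right)} = \frac{S + 361}{S + 68} = \frac{361 + S}{68 + S}$)
$L = -6818169$
$z = \frac{1711}{4522484109}$ ($z = \frac{1}{\frac{361 - 1779}{68 - 1779} + 2643181} = \frac{1}{\frac{1}{-1711} \left(-1418\right) + 2643181} = \frac{1}{\left(- \frac{1}{1711}\right) \left(-1418\right) + 2643181} = \frac{1}{\frac{1418}{1711} + 2643181} = \frac{1}{\frac{4522484109}{1711}} = \frac{1711}{4522484109} \approx 3.7833 \cdot 10^{-7}$)
$\frac{L}{z} = - \frac{6818169}{\frac{1711}{4522484109}} = \left(-6818169\right) \frac{4522484109}{1711} = - \frac{30835060954976421}{1711}$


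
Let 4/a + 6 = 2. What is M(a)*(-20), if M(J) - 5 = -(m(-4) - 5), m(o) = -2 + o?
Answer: -320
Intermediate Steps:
a = -1 (a = 4/(-6 + 2) = 4/(-4) = 4*(-¼) = -1)
M(J) = 16 (M(J) = 5 - ((-2 - 4) - 5) = 5 - (-6 - 5) = 5 - 1*(-11) = 5 + 11 = 16)
M(a)*(-20) = 16*(-20) = -320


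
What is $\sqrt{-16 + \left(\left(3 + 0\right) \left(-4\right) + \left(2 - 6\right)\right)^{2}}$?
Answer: $4 \sqrt{15} \approx 15.492$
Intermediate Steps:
$\sqrt{-16 + \left(\left(3 + 0\right) \left(-4\right) + \left(2 - 6\right)\right)^{2}} = \sqrt{-16 + \left(3 \left(-4\right) + \left(2 - 6\right)\right)^{2}} = \sqrt{-16 + \left(-12 - 4\right)^{2}} = \sqrt{-16 + \left(-16\right)^{2}} = \sqrt{-16 + 256} = \sqrt{240} = 4 \sqrt{15}$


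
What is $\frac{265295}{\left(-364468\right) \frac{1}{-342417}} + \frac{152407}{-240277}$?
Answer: $\frac{21827071876615679}{87573277636} \approx 2.4924 \cdot 10^{5}$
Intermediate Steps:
$\frac{265295}{\left(-364468\right) \frac{1}{-342417}} + \frac{152407}{-240277} = \frac{265295}{\left(-364468\right) \left(- \frac{1}{342417}\right)} + 152407 \left(- \frac{1}{240277}\right) = \frac{265295}{\frac{364468}{342417}} - \frac{152407}{240277} = 265295 \cdot \frac{342417}{364468} - \frac{152407}{240277} = \frac{90841518015}{364468} - \frac{152407}{240277} = \frac{21827071876615679}{87573277636}$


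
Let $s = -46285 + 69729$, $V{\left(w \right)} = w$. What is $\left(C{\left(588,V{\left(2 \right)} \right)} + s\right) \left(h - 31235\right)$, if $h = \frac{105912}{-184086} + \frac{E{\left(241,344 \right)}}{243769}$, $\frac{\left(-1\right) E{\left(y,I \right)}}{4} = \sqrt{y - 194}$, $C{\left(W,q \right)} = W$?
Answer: $- \frac{7676931775328}{10227} - \frac{96128 \sqrt{47}}{243769} \approx -7.5065 \cdot 10^{8}$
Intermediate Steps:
$E{\left(y,I \right)} = - 4 \sqrt{-194 + y}$ ($E{\left(y,I \right)} = - 4 \sqrt{y - 194} = - 4 \sqrt{-194 + y}$)
$s = 23444$
$h = - \frac{5884}{10227} - \frac{4 \sqrt{47}}{243769}$ ($h = \frac{105912}{-184086} + \frac{\left(-4\right) \sqrt{-194 + 241}}{243769} = 105912 \left(- \frac{1}{184086}\right) + - 4 \sqrt{47} \cdot \frac{1}{243769} = - \frac{5884}{10227} - \frac{4 \sqrt{47}}{243769} \approx -0.57545$)
$\left(C{\left(588,V{\left(2 \right)} \right)} + s\right) \left(h - 31235\right) = \left(588 + 23444\right) \left(\left(- \frac{5884}{10227} - \frac{4 \sqrt{47}}{243769}\right) - 31235\right) = 24032 \left(- \frac{319446229}{10227} - \frac{4 \sqrt{47}}{243769}\right) = - \frac{7676931775328}{10227} - \frac{96128 \sqrt{47}}{243769}$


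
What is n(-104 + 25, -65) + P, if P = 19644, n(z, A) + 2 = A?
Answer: 19577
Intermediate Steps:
n(z, A) = -2 + A
n(-104 + 25, -65) + P = (-2 - 65) + 19644 = -67 + 19644 = 19577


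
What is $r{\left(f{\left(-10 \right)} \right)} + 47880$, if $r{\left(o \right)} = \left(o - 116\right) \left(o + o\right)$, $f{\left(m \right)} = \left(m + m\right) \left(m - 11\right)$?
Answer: $303240$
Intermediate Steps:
$f{\left(m \right)} = 2 m \left(-11 + m\right)$
$r{\left(o \right)} = 2 o \left(-116 + o\right)$ ($r{\left(o \right)} = \left(-116 + o\right) 2 o = 2 o \left(-116 + o\right)$)
$r{\left(f{\left(-10 \right)} \right)} + 47880 = 2 \cdot 2 \left(-10\right) \left(-11 - 10\right) \left(-116 + 2 \left(-10\right) \left(-11 - 10\right)\right) + 47880 = 2 \cdot 2 \left(-10\right) \left(-21\right) \left(-116 + 2 \left(-10\right) \left(-21\right)\right) + 47880 = 2 \cdot 420 \left(-116 + 420\right) + 47880 = 2 \cdot 420 \cdot 304 + 47880 = 255360 + 47880 = 303240$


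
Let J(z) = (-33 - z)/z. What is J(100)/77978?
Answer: -133/7797800 ≈ -1.7056e-5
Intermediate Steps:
J(z) = (-33 - z)/z
J(100)/77978 = ((-33 - 1*100)/100)/77978 = ((-33 - 100)/100)*(1/77978) = ((1/100)*(-133))*(1/77978) = -133/100*1/77978 = -133/7797800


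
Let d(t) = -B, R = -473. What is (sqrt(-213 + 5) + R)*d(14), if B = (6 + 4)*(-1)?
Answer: -4730 + 40*I*sqrt(13) ≈ -4730.0 + 144.22*I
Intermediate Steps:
B = -10 (B = 10*(-1) = -10)
d(t) = 10 (d(t) = -1*(-10) = 10)
(sqrt(-213 + 5) + R)*d(14) = (sqrt(-213 + 5) - 473)*10 = (sqrt(-208) - 473)*10 = (4*I*sqrt(13) - 473)*10 = (-473 + 4*I*sqrt(13))*10 = -4730 + 40*I*sqrt(13)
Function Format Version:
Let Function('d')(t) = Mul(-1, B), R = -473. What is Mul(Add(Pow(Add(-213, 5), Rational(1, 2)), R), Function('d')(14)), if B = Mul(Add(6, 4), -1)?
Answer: Add(-4730, Mul(40, I, Pow(13, Rational(1, 2)))) ≈ Add(-4730.0, Mul(144.22, I))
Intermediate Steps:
B = -10 (B = Mul(10, -1) = -10)
Function('d')(t) = 10 (Function('d')(t) = Mul(-1, -10) = 10)
Mul(Add(Pow(Add(-213, 5), Rational(1, 2)), R), Function('d')(14)) = Mul(Add(Pow(Add(-213, 5), Rational(1, 2)), -473), 10) = Mul(Add(Pow(-208, Rational(1, 2)), -473), 10) = Mul(Add(Mul(4, I, Pow(13, Rational(1, 2))), -473), 10) = Mul(Add(-473, Mul(4, I, Pow(13, Rational(1, 2)))), 10) = Add(-4730, Mul(40, I, Pow(13, Rational(1, 2))))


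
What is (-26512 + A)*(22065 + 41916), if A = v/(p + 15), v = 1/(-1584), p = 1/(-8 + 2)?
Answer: -13285141799631/7832 ≈ -1.6963e+9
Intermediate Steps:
p = -1/6 (p = 1/(-6) = -1/6 ≈ -0.16667)
v = -1/1584 ≈ -0.00063131
A = -1/23496 (A = -1/1584/(-1/6 + 15) = -1/1584/(89/6) = (6/89)*(-1/1584) = -1/23496 ≈ -4.2560e-5)
(-26512 + A)*(22065 + 41916) = (-26512 - 1/23496)*(22065 + 41916) = -622925953/23496*63981 = -13285141799631/7832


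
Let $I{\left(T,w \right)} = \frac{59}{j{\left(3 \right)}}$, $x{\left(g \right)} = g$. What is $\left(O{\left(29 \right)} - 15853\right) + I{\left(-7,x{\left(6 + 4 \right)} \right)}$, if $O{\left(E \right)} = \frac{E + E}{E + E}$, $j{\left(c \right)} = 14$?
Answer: $- \frac{221869}{14} \approx -15848.0$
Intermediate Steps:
$I{\left(T,w \right)} = \frac{59}{14}$
$O{\left(E \right)} = 1$ ($O{\left(E \right)} = \frac{2 E}{2 E} = 2 E \frac{1}{2 E} = 1$)
$\left(O{\left(29 \right)} - 15853\right) + I{\left(-7,x{\left(6 + 4 \right)} \right)} = \left(1 - 15853\right) + \frac{59}{14} = -15852 + \frac{59}{14} = - \frac{221869}{14}$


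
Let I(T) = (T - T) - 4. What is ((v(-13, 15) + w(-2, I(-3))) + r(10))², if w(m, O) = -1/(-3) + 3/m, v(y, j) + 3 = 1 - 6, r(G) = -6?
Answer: 8281/36 ≈ 230.03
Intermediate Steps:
v(y, j) = -8 (v(y, j) = -3 + (1 - 6) = -3 - 5 = -8)
I(T) = -4 (I(T) = 0 - 4 = -4)
w(m, O) = ⅓ + 3/m (w(m, O) = -1*(-⅓) + 3/m = ⅓ + 3/m)
((v(-13, 15) + w(-2, I(-3))) + r(10))² = ((-8 + (⅓)*(9 - 2)/(-2)) - 6)² = ((-8 + (⅓)*(-½)*7) - 6)² = ((-8 - 7/6) - 6)² = (-55/6 - 6)² = (-91/6)² = 8281/36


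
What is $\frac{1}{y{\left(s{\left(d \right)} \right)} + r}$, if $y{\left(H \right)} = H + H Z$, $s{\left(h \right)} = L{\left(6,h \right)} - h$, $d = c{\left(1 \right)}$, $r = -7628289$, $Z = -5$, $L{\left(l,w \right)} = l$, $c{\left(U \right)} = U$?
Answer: $- \frac{1}{7628309} \approx -1.3109 \cdot 10^{-7}$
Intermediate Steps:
$d = 1$
$s{\left(h \right)} = 6 - h$
$y{\left(H \right)} = - 4 H$ ($y{\left(H \right)} = H + H \left(-5\right) = H - 5 H = - 4 H$)
$\frac{1}{y{\left(s{\left(d \right)} \right)} + r} = \frac{1}{- 4 \left(6 - 1\right) - 7628289} = \frac{1}{\left(-4\right) 5 - 7628289} = \frac{1}{-20 - 7628289} = \frac{1}{-7628309} = - \frac{1}{7628309}$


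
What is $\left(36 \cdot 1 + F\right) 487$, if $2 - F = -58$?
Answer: $46752$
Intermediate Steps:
$F = 60$ ($F = 2 - -58 = 2 + 58 = 60$)
$\left(36 \cdot 1 + F\right) 487 = \left(36 \cdot 1 + 60\right) 487 = \left(36 + 60\right) 487 = 96 \cdot 487 = 46752$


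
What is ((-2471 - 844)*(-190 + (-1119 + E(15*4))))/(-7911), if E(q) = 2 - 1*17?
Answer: -1463020/2637 ≈ -554.80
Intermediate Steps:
E(q) = -15 (E(q) = 2 - 17 = -15)
((-2471 - 844)*(-190 + (-1119 + E(15*4))))/(-7911) = ((-2471 - 844)*(-190 + (-1119 - 15)))/(-7911) = -3315*(-190 - 1134)*(-1/7911) = -3315*(-1324)*(-1/7911) = 4389060*(-1/7911) = -1463020/2637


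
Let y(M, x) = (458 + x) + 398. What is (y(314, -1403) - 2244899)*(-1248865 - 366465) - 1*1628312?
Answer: 3627134658868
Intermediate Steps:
y(M, x) = 856 + x
(y(314, -1403) - 2244899)*(-1248865 - 366465) - 1*1628312 = ((856 - 1403) - 2244899)*(-1248865 - 366465) - 1*1628312 = (-547 - 2244899)*(-1615330) - 1628312 = -2245446*(-1615330) - 1628312 = 3627136287180 - 1628312 = 3627134658868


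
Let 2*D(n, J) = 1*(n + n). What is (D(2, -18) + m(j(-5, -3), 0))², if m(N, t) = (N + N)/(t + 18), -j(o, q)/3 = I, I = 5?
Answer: ⅑ ≈ 0.11111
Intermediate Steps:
j(o, q) = -15 (j(o, q) = -3*5 = -15)
D(n, J) = n (D(n, J) = (1*(n + n))/2 = (1*(2*n))/2 = (2*n)/2 = n)
m(N, t) = 2*N/(18 + t) (m(N, t) = (2*N)/(18 + t) = 2*N/(18 + t))
(D(2, -18) + m(j(-5, -3), 0))² = (2 + 2*(-15)/(18 + 0))² = (2 + 2*(-15)/18)² = (2 + 2*(-15)*(1/18))² = (2 - 5/3)² = (⅓)² = ⅑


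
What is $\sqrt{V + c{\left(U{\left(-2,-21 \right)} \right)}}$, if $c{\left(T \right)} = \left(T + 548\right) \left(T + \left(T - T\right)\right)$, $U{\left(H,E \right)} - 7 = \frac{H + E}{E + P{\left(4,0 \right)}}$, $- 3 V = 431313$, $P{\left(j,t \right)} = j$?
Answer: $\frac{i \sqrt{40206783}}{17} \approx 372.99 i$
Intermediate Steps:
$V = -143771$ ($V = \left(- \frac{1}{3}\right) 431313 = -143771$)
$U{\left(H,E \right)} = 7 + \frac{E + H}{4 + E}$ ($U{\left(H,E \right)} = 7 + \frac{H + E}{E + 4} = 7 + \frac{E + H}{4 + E}$)
$c{\left(T \right)} = T \left(548 + T\right)$ ($c{\left(T \right)} = \left(548 + T\right) \left(T + 0\right) = \left(548 + T\right) T = T \left(548 + T\right)$)
$\sqrt{V + c{\left(U{\left(-2,-21 \right)} \right)}} = \sqrt{-143771 + \frac{28 - 2 + 8 \left(-21\right)}{4 - 21} \left(548 + \frac{28 - 2 + 8 \left(-21\right)}{4 - 21}\right)} = \sqrt{-143771 + \frac{28 - 2 - 168}{-17} \left(548 + \frac{28 - 2 - 168}{-17}\right)} = \sqrt{-143771 + \left(- \frac{1}{17}\right) \left(-142\right) \left(548 - - \frac{142}{17}\right)} = \sqrt{-143771 + \frac{142 \left(548 + \frac{142}{17}\right)}{17}} = \sqrt{-143771 + \frac{142}{17} \cdot \frac{9458}{17}} = \sqrt{-143771 + \frac{1343036}{289}} = \sqrt{- \frac{40206783}{289}} = \frac{i \sqrt{40206783}}{17}$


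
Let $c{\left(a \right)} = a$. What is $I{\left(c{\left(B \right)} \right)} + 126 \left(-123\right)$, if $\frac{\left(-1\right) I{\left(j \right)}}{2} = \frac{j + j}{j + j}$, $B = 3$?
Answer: $-15500$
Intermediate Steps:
$I{\left(j \right)} = -2$ ($I{\left(j \right)} = - 2 \frac{j + j}{j + j} = - 2 \frac{2 j}{2 j} = - 2 \cdot 2 j \frac{1}{2 j} = \left(-2\right) 1 = -2$)
$I{\left(c{\left(B \right)} \right)} + 126 \left(-123\right) = -2 + 126 \left(-123\right) = -2 - 15498 = -15500$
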